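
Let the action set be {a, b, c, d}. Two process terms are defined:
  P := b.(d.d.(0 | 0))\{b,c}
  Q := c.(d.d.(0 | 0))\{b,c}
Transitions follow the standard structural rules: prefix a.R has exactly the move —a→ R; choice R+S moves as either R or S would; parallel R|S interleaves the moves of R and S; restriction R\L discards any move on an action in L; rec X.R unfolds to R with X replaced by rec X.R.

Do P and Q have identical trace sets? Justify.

traces(P) ≠ traces(Q) — witness ⟨b⟩

LTS(P): 4 reachable states
  m0 = b.(d.d.(0 | 0))\{b,c} → --b--▸ m1
  m1 = (d.d.(0 | 0))\{b,c} → --d--▸ m2
  m2 = (d.(0 | 0))\{b,c} → --d--▸ m3
  m3 = (0 | 0)\{b,c} → ∅
LTS(Q): 4 reachable states
  n0 = c.(d.d.(0 | 0))\{b,c} → --c--▸ n1
  n1 = (d.d.(0 | 0))\{b,c} → --d--▸ n2
  n2 = (d.(0 | 0))\{b,c} → --d--▸ n3
  n3 = (0 | 0)\{b,c} → ∅
Run σ = ⟨b⟩ on P: start {m0}
  after b @ step 1: {m1}
  ✓ P
Run σ = ⟨b⟩ on Q: start {n0}
  after b @ step 1: no successor for Q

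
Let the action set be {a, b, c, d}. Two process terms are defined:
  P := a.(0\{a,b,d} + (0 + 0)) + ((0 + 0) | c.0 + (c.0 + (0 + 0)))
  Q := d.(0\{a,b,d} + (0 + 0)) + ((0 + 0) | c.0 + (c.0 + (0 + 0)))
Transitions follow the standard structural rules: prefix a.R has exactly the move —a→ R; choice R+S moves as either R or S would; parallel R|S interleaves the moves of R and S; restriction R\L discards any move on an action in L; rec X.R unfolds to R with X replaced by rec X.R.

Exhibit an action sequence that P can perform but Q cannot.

Reachable graph of P (4 states):
  p0 = a.(0\{a,b,d} + (0 + 0)) + ((0 + 0) | c.0 + (c.0 + (0 + 0))) | —a→ p1, —c→ p2, —c→ p3
  p1 = 0\{a,b,d} + (0 + 0) | (no moves)
  p2 = (0 + 0) | 0 | (no moves)
  p3 = 0 | (no moves)
Reachable graph of Q (4 states):
  q0 = d.(0\{a,b,d} + (0 + 0)) + ((0 + 0) | c.0 + (c.0 + (0 + 0))) | —c→ q1, —c→ q2, —d→ q3
  q1 = (0 + 0) | 0 | (no moves)
  q2 = 0 | (no moves)
  q3 = 0\{a,b,d} + (0 + 0) | (no moves)
Run σ = ⟨a⟩ on P: start {p0}
  after a @ step 1: {p1}
  — P admits the full trace.
Run σ = ⟨a⟩ on Q: start {q0}
  after a @ step 1: ∅  — Q cannot continue

a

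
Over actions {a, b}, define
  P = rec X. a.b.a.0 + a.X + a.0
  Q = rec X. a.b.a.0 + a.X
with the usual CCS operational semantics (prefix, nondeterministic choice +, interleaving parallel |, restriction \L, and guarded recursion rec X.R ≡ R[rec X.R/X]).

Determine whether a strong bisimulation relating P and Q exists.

NO

Reachable graph of P (4 states):
  s0 = rec X. a.b.a.0 + a.X + a.0 has moves -a-> s0, -a-> s1, -a-> s2
  s1 = 0 has moves deadlocked
  s2 = b.a.0 has moves -b-> s3
  s3 = a.0 has moves -a-> s1
Reachable graph of Q (4 states):
  t0 = rec X. a.b.a.0 + a.X has moves -a-> t0, -a-> t1
  t1 = b.a.0 has moves -b-> t2
  t2 = a.0 has moves -a-> t3
  t3 = 0 has moves deadlocked
Bisimilarity quotient blocks:
  B0 = {s0}
  B1 = {s1, t3}
  B2 = {s2, t1}
  B3 = {s3, t2}
  B4 = {t0}
s0 ∈ B0, t0 ∈ B4 → different blocks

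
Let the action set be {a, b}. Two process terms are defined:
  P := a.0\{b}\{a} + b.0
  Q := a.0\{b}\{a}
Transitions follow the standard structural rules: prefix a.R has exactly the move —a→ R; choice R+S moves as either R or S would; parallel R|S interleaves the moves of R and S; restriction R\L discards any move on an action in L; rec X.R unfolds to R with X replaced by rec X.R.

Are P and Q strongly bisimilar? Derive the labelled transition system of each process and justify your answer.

NO

Reachable graph of P (3 states):
  s0 = a.0\{b}\{a} + b.0 :: =a=> s1, =b=> s2
  s1 = 0\{b}\{a} :: (no moves)
  s2 = 0 :: (no moves)
Reachable graph of Q (2 states):
  t0 = a.0\{b}\{a} :: =a=> t1
  t1 = 0\{b}\{a} :: (no moves)
Partition-refinement fixed point:
  B0 = {s0}
  B1 = {s1, s2, t1}
  B2 = {t0}
s0 ∈ B0, t0 ∈ B2 → different blocks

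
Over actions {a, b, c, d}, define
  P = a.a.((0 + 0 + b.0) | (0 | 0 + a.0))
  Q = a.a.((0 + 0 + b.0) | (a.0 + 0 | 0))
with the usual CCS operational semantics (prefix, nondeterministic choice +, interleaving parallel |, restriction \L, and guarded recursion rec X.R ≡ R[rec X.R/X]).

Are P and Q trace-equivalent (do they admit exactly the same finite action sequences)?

LTS(P): 6 reachable states
  s0 = a.a.((0 + 0 + b.0) | (0 | 0 + a.0)) ⊢ --a--▸ s1
  s1 = a.((0 + 0 + b.0) | (0 | 0 + a.0)) ⊢ --a--▸ s2
  s2 = (0 + 0 + b.0) | (0 | 0 + a.0) ⊢ --a--▸ s3, --b--▸ s4
  s3 = (0 + 0 + b.0) | 0 ⊢ --b--▸ s5
  s4 = 0 | (0 | 0 + a.0) ⊢ --a--▸ s5
  s5 = 0 | 0 ⊢ deadlocked
LTS(Q): 6 reachable states
  t0 = a.a.((0 + 0 + b.0) | (a.0 + 0 | 0)) ⊢ --a--▸ t1
  t1 = a.((0 + 0 + b.0) | (a.0 + 0 | 0)) ⊢ --a--▸ t2
  t2 = (0 + 0 + b.0) | (a.0 + 0 | 0) ⊢ --a--▸ t3, --b--▸ t4
  t3 = (0 + 0 + b.0) | 0 ⊢ --b--▸ t5
  t4 = 0 | (a.0 + 0 | 0) ⊢ --a--▸ t5
  t5 = 0 | 0 ⊢ deadlocked
Bisimilarity quotient blocks:
  B0 = {s0, t0}
  B1 = {s1, t1}
  B2 = {s2, t2}
  B3 = {s3, t3}
  B4 = {s5, t5}
  B5 = {s4, t4}
s0 ∈ B0, t0 ∈ B0 → same block
Bisimilar ⇒ trace-equivalent.

YES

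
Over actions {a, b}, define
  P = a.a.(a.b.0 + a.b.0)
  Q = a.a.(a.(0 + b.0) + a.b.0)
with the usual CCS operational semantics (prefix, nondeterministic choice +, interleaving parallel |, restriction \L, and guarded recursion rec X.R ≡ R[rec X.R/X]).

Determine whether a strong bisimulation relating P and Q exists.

P's transition system — 5 states:
  p0 = a.a.(a.b.0 + a.b.0) | ··a··> p1
  p1 = a.(a.b.0 + a.b.0) | ··a··> p2
  p2 = a.b.0 + a.b.0 | ··a··> p3
  p3 = b.0 | ··b··> p4
  p4 = 0 | ·
Q's transition system — 6 states:
  q0 = a.a.(a.(0 + b.0) + a.b.0) | ··a··> q1
  q1 = a.(a.(0 + b.0) + a.b.0) | ··a··> q2
  q2 = a.(0 + b.0) + a.b.0 | ··a··> q3, ··a··> q4
  q3 = 0 + b.0 | ··b··> q5
  q4 = b.0 | ··b··> q5
  q5 = 0 | ·
Partition-refinement fixed point:
  B0 = {p0, q0}
  B1 = {p1, q1}
  B2 = {p2, q2}
  B3 = {p3, q3, q4}
  B4 = {p4, q5}
p0 ∈ B0, q0 ∈ B0 → same block

YES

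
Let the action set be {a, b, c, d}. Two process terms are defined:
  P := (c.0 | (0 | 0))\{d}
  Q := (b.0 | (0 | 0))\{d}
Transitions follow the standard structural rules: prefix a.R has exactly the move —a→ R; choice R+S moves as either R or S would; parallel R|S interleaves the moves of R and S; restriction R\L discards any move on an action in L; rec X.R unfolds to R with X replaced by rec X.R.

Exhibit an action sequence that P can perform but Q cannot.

c

P's transition system — 2 states:
  p0 = (c.0 | (0 | 0))\{d} :: -c-> p1
  p1 = (0 | (0 | 0))\{d} :: deadlocked
Q's transition system — 2 states:
  q0 = (b.0 | (0 | 0))\{d} :: -b-> q1
  q1 = (0 | (0 | 0))\{d} :: deadlocked
Executing c from P (initial set {p0}):
  [1] c ⇒ {p1}
  — P admits the full trace.
Executing c from Q (initial set {q0}):
  [1] c ⇒ ∅  — Q cannot continue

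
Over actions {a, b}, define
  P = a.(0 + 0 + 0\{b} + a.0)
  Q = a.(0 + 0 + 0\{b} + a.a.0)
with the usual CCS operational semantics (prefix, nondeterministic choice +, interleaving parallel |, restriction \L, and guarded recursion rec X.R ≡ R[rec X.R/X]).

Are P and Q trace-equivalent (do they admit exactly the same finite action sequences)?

trace-distinct — witness ⟨aaa⟩

P's transition system — 3 states:
  m0 = a.(0 + 0 + 0\{b} + a.0) → ··a··> m1
  m1 = 0 + 0 + 0\{b} + a.0 → ··a··> m2
  m2 = 0 → ·
Q's transition system — 4 states:
  n0 = a.(0 + 0 + 0\{b} + a.a.0) → ··a··> n1
  n1 = 0 + 0 + 0\{b} + a.a.0 → ··a··> n2
  n2 = a.0 → ··a··> n3
  n3 = 0 → ·
Executing aaa from Q (initial set {n0}):
  [1] a ⇒ {n1}
  [2] a ⇒ {n2}
  [3] a ⇒ {n3}
  ✓ Q
Executing aaa from P (initial set {m0}):
  [1] a ⇒ {m1}
  [2] a ⇒ {m2}
  [3] a ⇒ ∅  — P cannot continue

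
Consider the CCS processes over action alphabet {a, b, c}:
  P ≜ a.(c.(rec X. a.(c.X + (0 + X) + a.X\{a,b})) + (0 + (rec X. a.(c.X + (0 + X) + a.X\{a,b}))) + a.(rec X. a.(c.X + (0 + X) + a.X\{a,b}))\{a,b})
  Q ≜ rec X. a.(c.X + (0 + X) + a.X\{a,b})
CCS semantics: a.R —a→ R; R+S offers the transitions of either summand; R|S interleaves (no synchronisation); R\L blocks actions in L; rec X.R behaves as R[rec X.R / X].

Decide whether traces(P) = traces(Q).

trace-equivalent

Reachable graph of P (4 states):
  p0 = a.(c.(rec X. a.(c.X + (0 + X) + a.X\{a,b})) + (0 + (rec X. a.(c.X + (0 + X) + a.X\{a,b}))) + a.(rec X. a.(c.X + (0 + X) + a.X\{a,b}))\{a,b}) ⊢ ··a··> p1
  p1 = c.(rec X. a.(c.X + (0 + X) + a.X\{a,b})) + (0 + (rec X. a.(c.X + (0 + X) + a.X\{a,b}))) + a.(rec X. a.(c.X + (0 + X) + a.X\{a,b}))\{a,b} ⊢ ··a··> p1, ··a··> p2, ··c··> p3
  p2 = (rec X. a.(c.X + (0 + X) + a.X\{a,b}))\{a,b} ⊢ ∅
  p3 = rec X. a.(c.X + (0 + X) + a.X\{a,b}) ⊢ ··a··> p1
Reachable graph of Q (3 states):
  q0 = rec X. a.(c.X + (0 + X) + a.X\{a,b}) ⊢ ··a··> q1
  q1 = c.(rec X. a.(c.X + (0 + X) + a.X\{a,b})) + (0 + (rec X. a.(c.X + (0 + X) + a.X\{a,b}))) + a.(rec X. a.(c.X + (0 + X) + a.X\{a,b}))\{a,b} ⊢ ··a··> q1, ··a··> q2, ··c··> q0
  q2 = (rec X. a.(c.X + (0 + X) + a.X\{a,b}))\{a,b} ⊢ ∅
Coarsest stable partition (strong bisimilarity classes):
  B0 = {p0, p3, q0}
  B1 = {p1, q1}
  B2 = {p2, q2}
p0 ∈ B0, q0 ∈ B0 → same block
Bisimilar ⇒ trace-equivalent.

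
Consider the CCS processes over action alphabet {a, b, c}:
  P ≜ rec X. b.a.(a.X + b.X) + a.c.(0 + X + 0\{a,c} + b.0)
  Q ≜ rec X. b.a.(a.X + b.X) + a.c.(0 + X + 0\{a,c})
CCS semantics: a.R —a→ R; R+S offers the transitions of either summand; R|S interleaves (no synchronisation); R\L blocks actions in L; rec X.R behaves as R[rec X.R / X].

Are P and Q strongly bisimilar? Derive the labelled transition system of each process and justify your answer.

P ≁ Q

P's transition system — 6 states:
  s0 = rec X. b.a.(a.X + b.X) + a.c.(0 + X + 0\{a,c} + b.0) → --a--▸ s1, --b--▸ s2
  s1 = c.(0 + (rec X. b.a.(a.X + b.X) + a.c.(0 + X + 0\{a,c} + b.0)) + 0\{a,c} + b.0) → --c--▸ s3
  s2 = a.(a.(rec X. b.a.(a.X + b.X) + a.c.(0 + X + 0\{a,c} + b.0)) + b.(rec X. b.a.(a.X + b.X) + a.c.(0 + X + 0\{a,c} + b.0))) → --a--▸ s4
  s3 = 0 + (rec X. b.a.(a.X + b.X) + a.c.(0 + X + 0\{a,c} + b.0)) + 0\{a,c} + b.0 → --a--▸ s1, --b--▸ s2, --b--▸ s5
  s4 = a.(rec X. b.a.(a.X + b.X) + a.c.(0 + X + 0\{a,c} + b.0)) + b.(rec X. b.a.(a.X + b.X) + a.c.(0 + X + 0\{a,c} + b.0)) → --a--▸ s0, --b--▸ s0
  s5 = 0 → stopped
Q's transition system — 5 states:
  t0 = rec X. b.a.(a.X + b.X) + a.c.(0 + X + 0\{a,c}) → --a--▸ t1, --b--▸ t2
  t1 = c.(0 + (rec X. b.a.(a.X + b.X) + a.c.(0 + X + 0\{a,c})) + 0\{a,c}) → --c--▸ t3
  t2 = a.(a.(rec X. b.a.(a.X + b.X) + a.c.(0 + X + 0\{a,c})) + b.(rec X. b.a.(a.X + b.X) + a.c.(0 + X + 0\{a,c}))) → --a--▸ t4
  t3 = 0 + (rec X. b.a.(a.X + b.X) + a.c.(0 + X + 0\{a,c})) + 0\{a,c} → --a--▸ t1, --b--▸ t2
  t4 = a.(rec X. b.a.(a.X + b.X) + a.c.(0 + X + 0\{a,c})) + b.(rec X. b.a.(a.X + b.X) + a.c.(0 + X + 0\{a,c})) → --a--▸ t0, --b--▸ t0
Coarsest stable partition (strong bisimilarity classes):
  B0 = {s0}
  B1 = {s1}
  B2 = {s3}
  B3 = {s5}
  B4 = {s2}
  B5 = {s4}
  B6 = {t0, t3}
  B7 = {t1}
  B8 = {t2}
  B9 = {t4}
s0 ∈ B0, t0 ∈ B6 → different blocks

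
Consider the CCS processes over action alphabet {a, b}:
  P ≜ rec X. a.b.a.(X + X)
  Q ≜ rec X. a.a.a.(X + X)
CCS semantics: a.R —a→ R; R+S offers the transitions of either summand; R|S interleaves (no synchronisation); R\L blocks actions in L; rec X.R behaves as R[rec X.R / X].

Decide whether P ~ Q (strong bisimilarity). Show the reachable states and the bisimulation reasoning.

not bisimilar

P's transition system — 4 states:
  s0 = rec X. a.b.a.(X + X) :: -a-> s1
  s1 = b.a.((rec X. a.b.a.(X + X)) + (rec X. a.b.a.(X + X))) :: -b-> s2
  s2 = a.((rec X. a.b.a.(X + X)) + (rec X. a.b.a.(X + X))) :: -a-> s3
  s3 = (rec X. a.b.a.(X + X)) + (rec X. a.b.a.(X + X)) :: -a-> s1
Q's transition system — 4 states:
  t0 = rec X. a.a.a.(X + X) :: -a-> t1
  t1 = a.a.((rec X. a.a.a.(X + X)) + (rec X. a.a.a.(X + X))) :: -a-> t2
  t2 = a.((rec X. a.a.a.(X + X)) + (rec X. a.a.a.(X + X))) :: -a-> t3
  t3 = (rec X. a.a.a.(X + X)) + (rec X. a.a.a.(X + X)) :: -a-> t1
Partition-refinement fixed point:
  B0 = {s0, s3}
  B1 = {s1}
  B2 = {s2}
  B3 = {t0, t1, t2, t3}
s0 ∈ B0, t0 ∈ B3 → different blocks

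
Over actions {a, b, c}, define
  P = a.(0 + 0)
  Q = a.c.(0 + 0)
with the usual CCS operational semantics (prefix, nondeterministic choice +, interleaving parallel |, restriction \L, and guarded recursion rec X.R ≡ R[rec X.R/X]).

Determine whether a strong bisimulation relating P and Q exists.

LTS(P): 2 reachable states
  u0 = a.(0 + 0) → --a--▸ u1
  u1 = 0 + 0 → (no moves)
LTS(Q): 3 reachable states
  v0 = a.c.(0 + 0) → --a--▸ v1
  v1 = c.(0 + 0) → --c--▸ v2
  v2 = 0 + 0 → (no moves)
Coarsest stable partition (strong bisimilarity classes):
  B0 = {u0}
  B1 = {u1, v2}
  B2 = {v0}
  B3 = {v1}
u0 ∈ B0, v0 ∈ B2 → different blocks

NO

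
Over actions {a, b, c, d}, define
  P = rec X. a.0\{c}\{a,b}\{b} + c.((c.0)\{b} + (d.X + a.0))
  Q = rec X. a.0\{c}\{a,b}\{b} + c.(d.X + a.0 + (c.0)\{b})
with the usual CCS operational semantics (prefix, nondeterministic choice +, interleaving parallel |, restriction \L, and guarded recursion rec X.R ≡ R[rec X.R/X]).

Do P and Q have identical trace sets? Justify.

trace-equivalent

Reachable graph of P (5 states):
  u0 = rec X. a.0\{c}\{a,b}\{b} + c.((c.0)\{b} + (d.X + a.0)) ⊢ -a-> u1, -c-> u2
  u1 = 0\{c}\{a,b}\{b} ⊢ (no moves)
  u2 = (c.0)\{b} + (d.(rec X. a.0\{c}\{a,b}\{b} + c.((c.0)\{b} + (d.X + a.0))) + a.0) ⊢ -a-> u3, -c-> u4, -d-> u0
  u3 = 0 ⊢ (no moves)
  u4 = 0\{b} ⊢ (no moves)
Reachable graph of Q (5 states):
  v0 = rec X. a.0\{c}\{a,b}\{b} + c.(d.X + a.0 + (c.0)\{b}) ⊢ -a-> v1, -c-> v2
  v1 = 0\{c}\{a,b}\{b} ⊢ (no moves)
  v2 = d.(rec X. a.0\{c}\{a,b}\{b} + c.(d.X + a.0 + (c.0)\{b})) + a.0 + (c.0)\{b} ⊢ -a-> v3, -c-> v4, -d-> v0
  v3 = 0 ⊢ (no moves)
  v4 = 0\{b} ⊢ (no moves)
Partition-refinement fixed point:
  B0 = {u0, v0}
  B1 = {u1, u3, u4, v1, v3, v4}
  B2 = {u2, v2}
u0 ∈ B0, v0 ∈ B0 → same block
Bisimilar ⇒ trace-equivalent.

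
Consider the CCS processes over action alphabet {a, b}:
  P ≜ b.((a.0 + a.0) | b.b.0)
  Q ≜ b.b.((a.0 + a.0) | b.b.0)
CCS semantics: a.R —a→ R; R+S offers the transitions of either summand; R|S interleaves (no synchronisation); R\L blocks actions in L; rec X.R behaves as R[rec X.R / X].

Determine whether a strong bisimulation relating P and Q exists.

Reachable graph of P (7 states):
  u0 = b.((a.0 + a.0) | b.b.0) has moves ··b··> u1
  u1 = (a.0 + a.0) | b.b.0 has moves ··a··> u2, ··b··> u3
  u2 = 0 | b.b.0 has moves ··b··> u4
  u3 = (a.0 + a.0) | b.0 has moves ··a··> u4, ··b··> u5
  u4 = 0 | b.0 has moves ··b··> u6
  u5 = (a.0 + a.0) | 0 has moves ··a··> u6
  u6 = 0 | 0 has moves (no moves)
Reachable graph of Q (8 states):
  v0 = b.b.((a.0 + a.0) | b.b.0) has moves ··b··> v1
  v1 = b.((a.0 + a.0) | b.b.0) has moves ··b··> v2
  v2 = (a.0 + a.0) | b.b.0 has moves ··a··> v3, ··b··> v4
  v3 = 0 | b.b.0 has moves ··b··> v5
  v4 = (a.0 + a.0) | b.0 has moves ··a··> v5, ··b··> v6
  v5 = 0 | b.0 has moves ··b··> v7
  v6 = (a.0 + a.0) | 0 has moves ··a··> v7
  v7 = 0 | 0 has moves (no moves)
Coarsest stable partition (strong bisimilarity classes):
  B0 = {u0, v1}
  B1 = {u1, v2}
  B2 = {u2, v3}
  B3 = {u4, v5}
  B4 = {u6, v7}
  B5 = {u3, v4}
  B6 = {u5, v6}
  B7 = {v0}
u0 ∈ B0, v0 ∈ B7 → different blocks

P ≁ Q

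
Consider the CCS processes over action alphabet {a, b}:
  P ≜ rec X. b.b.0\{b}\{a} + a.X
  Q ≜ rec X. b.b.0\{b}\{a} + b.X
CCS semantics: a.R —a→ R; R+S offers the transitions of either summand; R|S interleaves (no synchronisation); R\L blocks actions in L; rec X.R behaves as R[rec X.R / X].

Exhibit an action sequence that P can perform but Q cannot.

a

Reachable graph of P (3 states):
  m0 = rec X. b.b.0\{b}\{a} + a.X has moves =a=> m0, =b=> m1
  m1 = b.0\{b}\{a} has moves =b=> m2
  m2 = 0\{b}\{a} has moves stopped
Reachable graph of Q (3 states):
  n0 = rec X. b.b.0\{b}\{a} + b.X has moves =b=> n0, =b=> n1
  n1 = b.0\{b}\{a} has moves =b=> n2
  n2 = 0\{b}\{a} has moves stopped
Run σ = ⟨a⟩ on P: start {m0}
  [1] a ⇒ {m0}
  — P admits the full trace.
Run σ = ⟨a⟩ on Q: start {n0}
  [1] a ⇒ ∅ (Q stuck)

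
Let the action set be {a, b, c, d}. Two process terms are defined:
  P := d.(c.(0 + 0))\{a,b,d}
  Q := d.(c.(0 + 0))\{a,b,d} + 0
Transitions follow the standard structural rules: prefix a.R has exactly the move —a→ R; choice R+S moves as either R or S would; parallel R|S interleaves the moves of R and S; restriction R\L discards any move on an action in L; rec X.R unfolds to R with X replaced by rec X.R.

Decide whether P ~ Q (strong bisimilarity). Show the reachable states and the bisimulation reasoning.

P's transition system — 3 states:
  p0 = d.(c.(0 + 0))\{a,b,d} has moves ··d··> p1
  p1 = (c.(0 + 0))\{a,b,d} has moves ··c··> p2
  p2 = (0 + 0)\{a,b,d} has moves ·
Q's transition system — 3 states:
  q0 = d.(c.(0 + 0))\{a,b,d} + 0 has moves ··d··> q1
  q1 = (c.(0 + 0))\{a,b,d} has moves ··c··> q2
  q2 = (0 + 0)\{a,b,d} has moves ·
Partition-refinement fixed point:
  B0 = {p0, q0}
  B1 = {p1, q1}
  B2 = {p2, q2}
p0 ∈ B0, q0 ∈ B0 → same block

YES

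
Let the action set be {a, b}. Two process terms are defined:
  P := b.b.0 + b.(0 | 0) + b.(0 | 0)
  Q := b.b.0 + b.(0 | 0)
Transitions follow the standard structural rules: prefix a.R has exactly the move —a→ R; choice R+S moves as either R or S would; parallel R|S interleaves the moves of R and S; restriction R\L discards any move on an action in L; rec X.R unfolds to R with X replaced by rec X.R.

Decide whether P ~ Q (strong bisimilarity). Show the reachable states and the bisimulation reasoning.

bisimilar

P's transition system — 4 states:
  u0 = b.b.0 + b.(0 | 0) + b.(0 | 0) → --b--▸ u1, --b--▸ u2
  u1 = 0 | 0 → deadlocked
  u2 = b.0 → --b--▸ u3
  u3 = 0 → deadlocked
Q's transition system — 4 states:
  v0 = b.b.0 + b.(0 | 0) → --b--▸ v1, --b--▸ v2
  v1 = 0 | 0 → deadlocked
  v2 = b.0 → --b--▸ v3
  v3 = 0 → deadlocked
Partition-refinement fixed point:
  B0 = {u0, v0}
  B1 = {u1, u3, v1, v3}
  B2 = {u2, v2}
u0 ∈ B0, v0 ∈ B0 → same block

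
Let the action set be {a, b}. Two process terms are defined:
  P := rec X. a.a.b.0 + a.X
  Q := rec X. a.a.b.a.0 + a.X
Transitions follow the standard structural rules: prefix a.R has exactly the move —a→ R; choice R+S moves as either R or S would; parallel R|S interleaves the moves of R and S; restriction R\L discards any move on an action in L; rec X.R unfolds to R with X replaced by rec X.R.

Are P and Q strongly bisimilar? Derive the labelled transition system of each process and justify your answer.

not bisimilar

P's transition system — 4 states:
  u0 = rec X. a.a.b.0 + a.X ⊢ =a=> u0, =a=> u1
  u1 = a.b.0 ⊢ =a=> u2
  u2 = b.0 ⊢ =b=> u3
  u3 = 0 ⊢ deadlocked
Q's transition system — 5 states:
  v0 = rec X. a.a.b.a.0 + a.X ⊢ =a=> v0, =a=> v1
  v1 = a.b.a.0 ⊢ =a=> v2
  v2 = b.a.0 ⊢ =b=> v3
  v3 = a.0 ⊢ =a=> v4
  v4 = 0 ⊢ deadlocked
Coarsest stable partition (strong bisimilarity classes):
  B0 = {u0}
  B1 = {u1}
  B2 = {u2}
  B3 = {u3, v4}
  B4 = {v0}
  B5 = {v1}
  B6 = {v2}
  B7 = {v3}
u0 ∈ B0, v0 ∈ B4 → different blocks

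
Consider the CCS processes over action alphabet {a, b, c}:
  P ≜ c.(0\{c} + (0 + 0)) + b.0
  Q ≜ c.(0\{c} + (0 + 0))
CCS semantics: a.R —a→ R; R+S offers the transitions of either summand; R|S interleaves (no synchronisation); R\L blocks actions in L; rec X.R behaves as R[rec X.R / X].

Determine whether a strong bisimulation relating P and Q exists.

P's transition system — 3 states:
  p0 = c.(0\{c} + (0 + 0)) + b.0 ⊢ =b=> p1, =c=> p2
  p1 = 0 ⊢ ·
  p2 = 0\{c} + (0 + 0) ⊢ ·
Q's transition system — 2 states:
  q0 = c.(0\{c} + (0 + 0)) ⊢ =c=> q1
  q1 = 0\{c} + (0 + 0) ⊢ ·
Bisimilarity quotient blocks:
  B0 = {p0}
  B1 = {p1, p2, q1}
  B2 = {q0}
p0 ∈ B0, q0 ∈ B2 → different blocks

not bisimilar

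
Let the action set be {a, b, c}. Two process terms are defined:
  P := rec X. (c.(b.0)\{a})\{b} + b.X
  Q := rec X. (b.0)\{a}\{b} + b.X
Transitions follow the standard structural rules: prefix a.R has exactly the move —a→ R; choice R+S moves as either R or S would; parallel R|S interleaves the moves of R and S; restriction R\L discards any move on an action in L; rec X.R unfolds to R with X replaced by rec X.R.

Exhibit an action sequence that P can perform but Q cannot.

c

P's transition system — 2 states:
  p0 = rec X. (c.(b.0)\{a})\{b} + b.X | --b--▸ p0, --c--▸ p1
  p1 = (b.0)\{a}\{b} | stopped
Q's transition system — 1 states:
  q0 = rec X. (b.0)\{a}\{b} + b.X | --b--▸ q0
Run σ = ⟨c⟩ on P: start {p0}
  [1] c ⇒ {p1}
  ✓ P
Run σ = ⟨c⟩ on Q: start {q0}
  [1] c ⇒ ∅  — Q cannot continue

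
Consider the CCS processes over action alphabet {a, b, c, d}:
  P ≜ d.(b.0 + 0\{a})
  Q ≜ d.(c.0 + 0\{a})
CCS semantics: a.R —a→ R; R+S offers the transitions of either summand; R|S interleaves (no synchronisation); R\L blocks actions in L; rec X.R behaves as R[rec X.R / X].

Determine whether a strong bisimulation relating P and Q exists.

Reachable graph of P (3 states):
  s0 = d.(b.0 + 0\{a}) ⊢ =d=> s1
  s1 = b.0 + 0\{a} ⊢ =b=> s2
  s2 = 0 ⊢ stopped
Reachable graph of Q (3 states):
  t0 = d.(c.0 + 0\{a}) ⊢ =d=> t1
  t1 = c.0 + 0\{a} ⊢ =c=> t2
  t2 = 0 ⊢ stopped
Coarsest stable partition (strong bisimilarity classes):
  B0 = {s0}
  B1 = {s1}
  B2 = {s2, t2}
  B3 = {t0}
  B4 = {t1}
s0 ∈ B0, t0 ∈ B3 → different blocks

not bisimilar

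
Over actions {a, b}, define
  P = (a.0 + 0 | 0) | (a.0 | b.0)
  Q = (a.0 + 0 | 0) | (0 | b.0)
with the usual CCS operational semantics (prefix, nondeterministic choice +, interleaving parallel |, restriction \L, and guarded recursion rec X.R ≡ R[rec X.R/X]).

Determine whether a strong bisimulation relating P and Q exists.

LTS(P): 8 reachable states
  s0 = (a.0 + 0 | 0) | (a.0 | b.0) | =a=> s1, =a=> s2, =b=> s3
  s1 = (a.0 + 0 | 0) | (0 | b.0) | =a=> s4, =b=> s5
  s2 = 0 | (a.0 | b.0) | =a=> s4, =b=> s6
  s3 = (a.0 + 0 | 0) | (a.0 | 0) | =a=> s5, =a=> s6
  s4 = 0 | (0 | b.0) | =b=> s7
  s5 = (a.0 + 0 | 0) | (0 | 0) | =a=> s7
  s6 = 0 | (a.0 | 0) | =a=> s7
  s7 = 0 | (0 | 0) | (no moves)
LTS(Q): 4 reachable states
  t0 = (a.0 + 0 | 0) | (0 | b.0) | =a=> t1, =b=> t2
  t1 = 0 | (0 | b.0) | =b=> t3
  t2 = (a.0 + 0 | 0) | (0 | 0) | =a=> t3
  t3 = 0 | (0 | 0) | (no moves)
Bisimilarity quotient blocks:
  B0 = {s0}
  B1 = {s1, s2, t0}
  B2 = {s4, t1}
  B3 = {s7, t3}
  B4 = {s5, s6, t2}
  B5 = {s3}
s0 ∈ B0, t0 ∈ B1 → different blocks

not bisimilar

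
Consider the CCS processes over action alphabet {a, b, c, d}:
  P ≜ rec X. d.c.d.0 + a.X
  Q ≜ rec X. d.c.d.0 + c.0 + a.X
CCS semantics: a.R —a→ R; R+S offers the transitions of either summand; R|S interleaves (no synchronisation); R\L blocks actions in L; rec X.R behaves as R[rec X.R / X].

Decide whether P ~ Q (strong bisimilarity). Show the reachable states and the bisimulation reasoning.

P's transition system — 4 states:
  m0 = rec X. d.c.d.0 + a.X ⊢ =a=> m0, =d=> m1
  m1 = c.d.0 ⊢ =c=> m2
  m2 = d.0 ⊢ =d=> m3
  m3 = 0 ⊢ ∅
Q's transition system — 4 states:
  n0 = rec X. d.c.d.0 + c.0 + a.X ⊢ =a=> n0, =c=> n1, =d=> n2
  n1 = 0 ⊢ ∅
  n2 = c.d.0 ⊢ =c=> n3
  n3 = d.0 ⊢ =d=> n1
Coarsest stable partition (strong bisimilarity classes):
  B0 = {m0}
  B1 = {m1, n2}
  B2 = {m2, n3}
  B3 = {m3, n1}
  B4 = {n0}
m0 ∈ B0, n0 ∈ B4 → different blocks

not bisimilar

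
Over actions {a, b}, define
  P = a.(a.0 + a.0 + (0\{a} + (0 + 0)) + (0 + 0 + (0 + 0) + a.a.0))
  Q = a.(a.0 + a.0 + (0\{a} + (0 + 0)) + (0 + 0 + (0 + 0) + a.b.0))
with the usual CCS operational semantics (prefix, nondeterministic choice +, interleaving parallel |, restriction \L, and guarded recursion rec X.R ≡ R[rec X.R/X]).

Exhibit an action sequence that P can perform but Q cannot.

aaa

P's transition system — 4 states:
  p0 = a.(a.0 + a.0 + (0\{a} + (0 + 0)) + (0 + 0 + (0 + 0) + a.a.0)) :: —a→ p1
  p1 = a.0 + a.0 + (0\{a} + (0 + 0)) + (0 + 0 + (0 + 0) + a.a.0) :: —a→ p2, —a→ p3
  p2 = 0 :: stopped
  p3 = a.0 :: —a→ p2
Q's transition system — 4 states:
  q0 = a.(a.0 + a.0 + (0\{a} + (0 + 0)) + (0 + 0 + (0 + 0) + a.b.0)) :: —a→ q1
  q1 = a.0 + a.0 + (0\{a} + (0 + 0)) + (0 + 0 + (0 + 0) + a.b.0) :: —a→ q2, —a→ q3
  q2 = 0 :: stopped
  q3 = b.0 :: —b→ q2
Run σ = ⟨aaa⟩ on P: start {p0}
  after a @ step 1: {p1}
  after a @ step 2: {p2, p3}
  after a @ step 3: {p2}
  ✓ P
Run σ = ⟨aaa⟩ on Q: start {q0}
  after a @ step 1: {q1}
  after a @ step 2: {q2, q3}
  after a @ step 3: no successor for Q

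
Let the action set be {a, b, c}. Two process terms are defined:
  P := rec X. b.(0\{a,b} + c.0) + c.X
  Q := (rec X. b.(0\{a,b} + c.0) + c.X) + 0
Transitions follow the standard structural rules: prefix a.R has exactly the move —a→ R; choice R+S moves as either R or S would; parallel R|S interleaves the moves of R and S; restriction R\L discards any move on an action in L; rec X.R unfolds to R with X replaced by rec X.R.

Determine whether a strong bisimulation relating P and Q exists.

YES

LTS(P): 3 reachable states
  s0 = rec X. b.(0\{a,b} + c.0) + c.X | ··b··> s1, ··c··> s0
  s1 = 0\{a,b} + c.0 | ··c··> s2
  s2 = 0 | stopped
LTS(Q): 4 reachable states
  t0 = (rec X. b.(0\{a,b} + c.0) + c.X) + 0 | ··b··> t1, ··c··> t2
  t1 = 0\{a,b} + c.0 | ··c··> t3
  t2 = rec X. b.(0\{a,b} + c.0) + c.X | ··b··> t1, ··c··> t2
  t3 = 0 | stopped
Bisimilarity quotient blocks:
  B0 = {s0, t0, t2}
  B1 = {s1, t1}
  B2 = {s2, t3}
s0 ∈ B0, t0 ∈ B0 → same block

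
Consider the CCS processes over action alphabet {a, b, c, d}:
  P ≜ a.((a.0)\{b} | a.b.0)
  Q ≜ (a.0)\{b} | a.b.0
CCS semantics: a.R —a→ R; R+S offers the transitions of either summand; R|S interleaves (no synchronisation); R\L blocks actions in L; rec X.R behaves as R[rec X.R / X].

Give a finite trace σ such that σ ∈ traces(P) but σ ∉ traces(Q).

aaa

Reachable graph of P (7 states):
  m0 = a.((a.0)\{b} | a.b.0) ⊢ --a--▸ m1
  m1 = (a.0)\{b} | a.b.0 ⊢ --a--▸ m2, --a--▸ m3
  m2 = (a.0)\{b} | b.0 ⊢ --a--▸ m4, --b--▸ m5
  m3 = 0\{b} | a.b.0 ⊢ --a--▸ m4
  m4 = 0\{b} | b.0 ⊢ --b--▸ m6
  m5 = (a.0)\{b} | 0 ⊢ --a--▸ m6
  m6 = 0\{b} | 0 ⊢ stopped
Reachable graph of Q (6 states):
  n0 = (a.0)\{b} | a.b.0 ⊢ --a--▸ n1, --a--▸ n2
  n1 = (a.0)\{b} | b.0 ⊢ --a--▸ n3, --b--▸ n4
  n2 = 0\{b} | a.b.0 ⊢ --a--▸ n3
  n3 = 0\{b} | b.0 ⊢ --b--▸ n5
  n4 = (a.0)\{b} | 0 ⊢ --a--▸ n5
  n5 = 0\{b} | 0 ⊢ stopped
Trace ⟨aaa⟩ through P, begin at {m0}:
  [1] a ⇒ {m1}
  [2] a ⇒ {m2, m3}
  [3] a ⇒ {m4}
  P completes σ.
Trace ⟨aaa⟩ through Q, begin at {n0}:
  [1] a ⇒ {n1, n2}
  [2] a ⇒ {n3}
  [3] a ⇒ no successor for Q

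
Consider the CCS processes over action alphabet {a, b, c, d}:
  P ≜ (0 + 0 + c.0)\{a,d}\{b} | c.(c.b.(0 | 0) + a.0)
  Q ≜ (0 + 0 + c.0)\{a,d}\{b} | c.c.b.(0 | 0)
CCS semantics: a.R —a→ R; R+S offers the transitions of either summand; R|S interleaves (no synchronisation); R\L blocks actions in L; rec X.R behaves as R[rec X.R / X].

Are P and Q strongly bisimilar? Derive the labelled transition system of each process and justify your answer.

P ≁ Q

LTS(P): 10 reachable states
  u0 = (0 + 0 + c.0)\{a,d}\{b} | c.(c.b.(0 | 0) + a.0) | ··c··> u1, ··c··> u2
  u1 = (0 + 0 + c.0)\{a,d}\{b} | (c.b.(0 | 0) + a.0) | ··a··> u3, ··c··> u4, ··c··> u5
  u2 = 0\{a,d}\{b} | c.(c.b.(0 | 0) + a.0) | ··c··> u5
  u3 = (0 + 0 + c.0)\{a,d}\{b} | 0 | ··c··> u6
  u4 = (0 + 0 + c.0)\{a,d}\{b} | b.(0 | 0) | ··b··> u7, ··c··> u8
  u5 = 0\{a,d}\{b} | (c.b.(0 | 0) + a.0) | ··a··> u6, ··c··> u8
  u6 = 0\{a,d}\{b} | 0 | ·
  u7 = (0 + 0 + c.0)\{a,d}\{b} | (0 | 0) | ··c··> u9
  u8 = 0\{a,d}\{b} | b.(0 | 0) | ··b··> u9
  u9 = 0\{a,d}\{b} | (0 | 0) | ·
LTS(Q): 8 reachable states
  v0 = (0 + 0 + c.0)\{a,d}\{b} | c.c.b.(0 | 0) | ··c··> v1, ··c··> v2
  v1 = (0 + 0 + c.0)\{a,d}\{b} | c.b.(0 | 0) | ··c··> v3, ··c··> v4
  v2 = 0\{a,d}\{b} | c.c.b.(0 | 0) | ··c··> v4
  v3 = (0 + 0 + c.0)\{a,d}\{b} | b.(0 | 0) | ··b··> v5, ··c··> v6
  v4 = 0\{a,d}\{b} | c.b.(0 | 0) | ··c··> v6
  v5 = (0 + 0 + c.0)\{a,d}\{b} | (0 | 0) | ··c··> v7
  v6 = 0\{a,d}\{b} | b.(0 | 0) | ··b··> v7
  v7 = 0\{a,d}\{b} | (0 | 0) | ·
Coarsest stable partition (strong bisimilarity classes):
  B0 = {u0}
  B1 = {u2}
  B2 = {u5}
  B3 = {u8, v6}
  B4 = {u6, u9, v7}
  B5 = {u1}
  B6 = {u4, v3}
  B7 = {u3, u7, v5}
  B8 = {v0}
  B9 = {v2}
  B10 = {v4}
  B11 = {v1}
u0 ∈ B0, v0 ∈ B8 → different blocks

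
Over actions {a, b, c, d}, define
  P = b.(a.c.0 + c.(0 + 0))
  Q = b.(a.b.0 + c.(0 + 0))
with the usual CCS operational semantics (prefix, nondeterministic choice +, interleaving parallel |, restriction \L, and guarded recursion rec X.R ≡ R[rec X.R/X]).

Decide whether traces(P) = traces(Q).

Reachable graph of P (5 states):
  m0 = b.(a.c.0 + c.(0 + 0)) | —b→ m1
  m1 = a.c.0 + c.(0 + 0) | —a→ m2, —c→ m3
  m2 = c.0 | —c→ m4
  m3 = 0 + 0 | ·
  m4 = 0 | ·
Reachable graph of Q (5 states):
  n0 = b.(a.b.0 + c.(0 + 0)) | —b→ n1
  n1 = a.b.0 + c.(0 + 0) | —a→ n2, —c→ n3
  n2 = b.0 | —b→ n4
  n3 = 0 + 0 | ·
  n4 = 0 | ·
Run σ = ⟨bac⟩ on P: start {m0}
  after b @ step 1: {m1}
  after a @ step 2: {m2}
  after c @ step 3: {m4}
  ✓ P
Run σ = ⟨bac⟩ on Q: start {n0}
  after b @ step 1: {n1}
  after a @ step 2: {n2}
  after c @ step 3: no successor for Q

trace-distinct — witness ⟨bac⟩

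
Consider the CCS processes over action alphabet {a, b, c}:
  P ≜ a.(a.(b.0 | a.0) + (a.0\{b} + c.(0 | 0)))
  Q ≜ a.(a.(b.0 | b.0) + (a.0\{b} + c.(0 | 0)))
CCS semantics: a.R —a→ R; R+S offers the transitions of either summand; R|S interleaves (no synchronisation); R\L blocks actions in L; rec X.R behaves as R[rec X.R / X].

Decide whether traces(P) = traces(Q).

NO — witness ⟨aaa⟩

Reachable graph of P (7 states):
  p0 = a.(a.(b.0 | a.0) + (a.0\{b} + c.(0 | 0))) → --a--▸ p1
  p1 = a.(b.0 | a.0) + (a.0\{b} + c.(0 | 0)) → --a--▸ p2, --a--▸ p3, --c--▸ p4
  p2 = 0\{b} → deadlocked
  p3 = b.0 | a.0 → --a--▸ p5, --b--▸ p6
  p4 = 0 | 0 → deadlocked
  p5 = b.0 | 0 → --b--▸ p4
  p6 = 0 | a.0 → --a--▸ p4
Reachable graph of Q (7 states):
  q0 = a.(a.(b.0 | b.0) + (a.0\{b} + c.(0 | 0))) → --a--▸ q1
  q1 = a.(b.0 | b.0) + (a.0\{b} + c.(0 | 0)) → --a--▸ q2, --a--▸ q3, --c--▸ q4
  q2 = 0\{b} → deadlocked
  q3 = b.0 | b.0 → --b--▸ q5, --b--▸ q6
  q4 = 0 | 0 → deadlocked
  q5 = 0 | b.0 → --b--▸ q4
  q6 = b.0 | 0 → --b--▸ q4
Executing aaa from P (initial set {p0}):
  after a @ step 1: {p1}
  after a @ step 2: {p2, p3}
  after a @ step 3: {p5}
  P completes σ.
Executing aaa from Q (initial set {q0}):
  after a @ step 1: {q1}
  after a @ step 2: {q2, q3}
  after a @ step 3: no successor for Q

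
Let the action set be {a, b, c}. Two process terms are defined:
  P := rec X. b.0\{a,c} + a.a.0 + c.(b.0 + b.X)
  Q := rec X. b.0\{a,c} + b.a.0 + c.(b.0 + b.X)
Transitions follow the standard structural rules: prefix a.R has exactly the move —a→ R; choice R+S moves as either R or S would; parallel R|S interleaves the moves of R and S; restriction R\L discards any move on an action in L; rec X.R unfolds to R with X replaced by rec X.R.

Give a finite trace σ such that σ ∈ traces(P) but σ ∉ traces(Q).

Reachable graph of P (5 states):
  p0 = rec X. b.0\{a,c} + a.a.0 + c.(b.0 + b.X) | —a→ p1, —b→ p2, —c→ p3
  p1 = a.0 | —a→ p4
  p2 = 0\{a,c} | ∅
  p3 = b.0 + b.(rec X. b.0\{a,c} + a.a.0 + c.(b.0 + b.X)) | —b→ p0, —b→ p4
  p4 = 0 | ∅
Reachable graph of Q (5 states):
  q0 = rec X. b.0\{a,c} + b.a.0 + c.(b.0 + b.X) | —b→ q1, —b→ q2, —c→ q3
  q1 = 0\{a,c} | ∅
  q2 = a.0 | —a→ q4
  q3 = b.0 + b.(rec X. b.0\{a,c} + b.a.0 + c.(b.0 + b.X)) | —b→ q0, —b→ q4
  q4 = 0 | ∅
Trace ⟨a⟩ through P, begin at {p0}:
  step 1 (a): {p1}
  P completes σ.
Trace ⟨a⟩ through Q, begin at {q0}:
  step 1 (a): ∅  — Q cannot continue

a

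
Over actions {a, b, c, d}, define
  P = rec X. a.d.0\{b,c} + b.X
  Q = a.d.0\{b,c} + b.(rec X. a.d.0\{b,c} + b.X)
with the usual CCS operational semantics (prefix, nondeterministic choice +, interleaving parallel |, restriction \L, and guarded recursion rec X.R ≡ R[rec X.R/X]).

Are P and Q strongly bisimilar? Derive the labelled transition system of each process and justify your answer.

bisimilar

Reachable graph of P (3 states):
  s0 = rec X. a.d.0\{b,c} + b.X | —a→ s1, —b→ s0
  s1 = d.0\{b,c} | —d→ s2
  s2 = 0\{b,c} | stopped
Reachable graph of Q (4 states):
  t0 = a.d.0\{b,c} + b.(rec X. a.d.0\{b,c} + b.X) | —a→ t1, —b→ t2
  t1 = d.0\{b,c} | —d→ t3
  t2 = rec X. a.d.0\{b,c} + b.X | —a→ t1, —b→ t2
  t3 = 0\{b,c} | stopped
Bisimilarity quotient blocks:
  B0 = {s0, t0, t2}
  B1 = {s1, t1}
  B2 = {s2, t3}
s0 ∈ B0, t0 ∈ B0 → same block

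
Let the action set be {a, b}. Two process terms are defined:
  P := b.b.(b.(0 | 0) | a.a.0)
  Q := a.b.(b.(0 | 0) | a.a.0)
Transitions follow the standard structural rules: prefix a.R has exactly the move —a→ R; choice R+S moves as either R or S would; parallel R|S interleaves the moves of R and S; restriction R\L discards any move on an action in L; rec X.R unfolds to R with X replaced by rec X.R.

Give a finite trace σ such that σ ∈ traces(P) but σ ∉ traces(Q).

P's transition system — 8 states:
  s0 = b.b.(b.(0 | 0) | a.a.0) → —b→ s1
  s1 = b.(b.(0 | 0) | a.a.0) → —b→ s2
  s2 = b.(0 | 0) | a.a.0 → —a→ s3, —b→ s4
  s3 = b.(0 | 0) | a.0 → —a→ s5, —b→ s6
  s4 = 0 | 0 | a.a.0 → —a→ s6
  s5 = b.(0 | 0) | 0 → —b→ s7
  s6 = 0 | 0 | a.0 → —a→ s7
  s7 = 0 | 0 | 0 → stopped
Q's transition system — 8 states:
  t0 = a.b.(b.(0 | 0) | a.a.0) → —a→ t1
  t1 = b.(b.(0 | 0) | a.a.0) → —b→ t2
  t2 = b.(0 | 0) | a.a.0 → —a→ t3, —b→ t4
  t3 = b.(0 | 0) | a.0 → —a→ t5, —b→ t6
  t4 = 0 | 0 | a.a.0 → —a→ t6
  t5 = b.(0 | 0) | 0 → —b→ t7
  t6 = 0 | 0 | a.0 → —a→ t7
  t7 = 0 | 0 | 0 → stopped
Trace ⟨b⟩ through P, begin at {s0}:
  after b @ step 1: {s1}
  P completes σ.
Trace ⟨b⟩ through Q, begin at {t0}:
  after b @ step 1: ∅  — Q cannot continue

b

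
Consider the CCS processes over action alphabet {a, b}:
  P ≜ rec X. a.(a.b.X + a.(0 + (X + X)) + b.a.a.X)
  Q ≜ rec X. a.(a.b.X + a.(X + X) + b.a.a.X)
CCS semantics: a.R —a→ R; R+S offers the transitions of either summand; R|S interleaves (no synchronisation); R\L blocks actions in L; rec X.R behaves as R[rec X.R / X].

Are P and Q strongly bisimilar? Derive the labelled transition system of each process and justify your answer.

YES

P's transition system — 6 states:
  s0 = rec X. a.(a.b.X + a.(0 + (X + X)) + b.a.a.X) :: —a→ s1
  s1 = a.b.(rec X. a.(a.b.X + a.(0 + (X + X)) + b.a.a.X)) + a.(0 + ((rec X. a.(a.b.X + a.(0 + (X + X)) + b.a.a.X)) + (rec X. a.(a.b.X + a.(0 + (X + X)) + b.a.a.X)))) + b.a.a.(rec X. a.(a.b.X + a.(0 + (X + X)) + b.a.a.X)) :: —a→ s2, —a→ s3, —b→ s4
  s2 = 0 + ((rec X. a.(a.b.X + a.(0 + (X + X)) + b.a.a.X)) + (rec X. a.(a.b.X + a.(0 + (X + X)) + b.a.a.X))) :: —a→ s1
  s3 = b.(rec X. a.(a.b.X + a.(0 + (X + X)) + b.a.a.X)) :: —b→ s0
  s4 = a.a.(rec X. a.(a.b.X + a.(0 + (X + X)) + b.a.a.X)) :: —a→ s5
  s5 = a.(rec X. a.(a.b.X + a.(0 + (X + X)) + b.a.a.X)) :: —a→ s0
Q's transition system — 6 states:
  t0 = rec X. a.(a.b.X + a.(X + X) + b.a.a.X) :: —a→ t1
  t1 = a.b.(rec X. a.(a.b.X + a.(X + X) + b.a.a.X)) + a.((rec X. a.(a.b.X + a.(X + X) + b.a.a.X)) + (rec X. a.(a.b.X + a.(X + X) + b.a.a.X))) + b.a.a.(rec X. a.(a.b.X + a.(X + X) + b.a.a.X)) :: —a→ t2, —a→ t3, —b→ t4
  t2 = (rec X. a.(a.b.X + a.(X + X) + b.a.a.X)) + (rec X. a.(a.b.X + a.(X + X) + b.a.a.X)) :: —a→ t1
  t3 = b.(rec X. a.(a.b.X + a.(X + X) + b.a.a.X)) :: —b→ t0
  t4 = a.a.(rec X. a.(a.b.X + a.(X + X) + b.a.a.X)) :: —a→ t5
  t5 = a.(rec X. a.(a.b.X + a.(X + X) + b.a.a.X)) :: —a→ t0
Coarsest stable partition (strong bisimilarity classes):
  B0 = {s0, s2, t0, t2}
  B1 = {s1, t1}
  B2 = {s3, t3}
  B3 = {s4, t4}
  B4 = {s5, t5}
s0 ∈ B0, t0 ∈ B0 → same block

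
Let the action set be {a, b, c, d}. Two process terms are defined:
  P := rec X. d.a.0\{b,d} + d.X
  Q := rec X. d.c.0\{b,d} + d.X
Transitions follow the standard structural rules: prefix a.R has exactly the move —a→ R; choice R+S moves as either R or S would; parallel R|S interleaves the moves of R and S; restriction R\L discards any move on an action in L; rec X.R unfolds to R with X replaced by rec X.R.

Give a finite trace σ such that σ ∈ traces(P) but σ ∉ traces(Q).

LTS(P): 3 reachable states
  s0 = rec X. d.a.0\{b,d} + d.X | -d-> s0, -d-> s1
  s1 = a.0\{b,d} | -a-> s2
  s2 = 0\{b,d} | deadlocked
LTS(Q): 3 reachable states
  t0 = rec X. d.c.0\{b,d} + d.X | -d-> t0, -d-> t1
  t1 = c.0\{b,d} | -c-> t2
  t2 = 0\{b,d} | deadlocked
Run σ = ⟨da⟩ on P: start {s0}
  [1] d ⇒ {s0, s1}
  [2] a ⇒ {s2}
  ✓ P
Run σ = ⟨da⟩ on Q: start {t0}
  [1] d ⇒ {t0, t1}
  [2] a ⇒ no successor for Q

da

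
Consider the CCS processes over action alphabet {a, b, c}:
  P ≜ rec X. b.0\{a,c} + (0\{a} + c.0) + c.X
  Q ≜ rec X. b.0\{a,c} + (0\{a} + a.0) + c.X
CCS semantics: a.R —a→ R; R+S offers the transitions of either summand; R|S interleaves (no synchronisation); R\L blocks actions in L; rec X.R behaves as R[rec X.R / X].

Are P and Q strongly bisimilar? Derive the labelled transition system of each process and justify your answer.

not bisimilar

Reachable graph of P (3 states):
  m0 = rec X. b.0\{a,c} + (0\{a} + c.0) + c.X ⊢ -b-> m1, -c-> m0, -c-> m2
  m1 = 0\{a,c} ⊢ (no moves)
  m2 = 0 ⊢ (no moves)
Reachable graph of Q (3 states):
  n0 = rec X. b.0\{a,c} + (0\{a} + a.0) + c.X ⊢ -a-> n1, -b-> n2, -c-> n0
  n1 = 0 ⊢ (no moves)
  n2 = 0\{a,c} ⊢ (no moves)
Partition-refinement fixed point:
  B0 = {m0}
  B1 = {m1, m2, n1, n2}
  B2 = {n0}
m0 ∈ B0, n0 ∈ B2 → different blocks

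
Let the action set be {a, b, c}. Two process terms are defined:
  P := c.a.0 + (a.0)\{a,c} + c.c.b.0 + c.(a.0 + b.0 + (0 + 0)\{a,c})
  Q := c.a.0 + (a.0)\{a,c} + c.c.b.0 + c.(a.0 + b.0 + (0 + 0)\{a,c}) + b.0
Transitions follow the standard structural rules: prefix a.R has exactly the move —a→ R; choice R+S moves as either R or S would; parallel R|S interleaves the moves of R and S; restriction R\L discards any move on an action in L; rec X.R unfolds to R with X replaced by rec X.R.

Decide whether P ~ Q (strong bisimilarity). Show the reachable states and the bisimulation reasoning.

Reachable graph of P (6 states):
  m0 = c.a.0 + (a.0)\{a,c} + c.c.b.0 + c.(a.0 + b.0 + (0 + 0)\{a,c}) ⊢ --c--▸ m1, --c--▸ m2, --c--▸ m3
  m1 = a.0 ⊢ --a--▸ m4
  m2 = a.0 + b.0 + (0 + 0)\{a,c} ⊢ --a--▸ m4, --b--▸ m4
  m3 = c.b.0 ⊢ --c--▸ m5
  m4 = 0 ⊢ stopped
  m5 = b.0 ⊢ --b--▸ m4
Reachable graph of Q (6 states):
  n0 = c.a.0 + (a.0)\{a,c} + c.c.b.0 + c.(a.0 + b.0 + (0 + 0)\{a,c}) + b.0 ⊢ --b--▸ n1, --c--▸ n2, --c--▸ n3, --c--▸ n4
  n1 = 0 ⊢ stopped
  n2 = a.0 ⊢ --a--▸ n1
  n3 = a.0 + b.0 + (0 + 0)\{a,c} ⊢ --a--▸ n1, --b--▸ n1
  n4 = c.b.0 ⊢ --c--▸ n5
  n5 = b.0 ⊢ --b--▸ n1
Coarsest stable partition (strong bisimilarity classes):
  B0 = {m0}
  B1 = {m3, n4}
  B2 = {m5, n5}
  B3 = {m4, n1}
  B4 = {m2, n3}
  B5 = {m1, n2}
  B6 = {n0}
m0 ∈ B0, n0 ∈ B6 → different blocks

NO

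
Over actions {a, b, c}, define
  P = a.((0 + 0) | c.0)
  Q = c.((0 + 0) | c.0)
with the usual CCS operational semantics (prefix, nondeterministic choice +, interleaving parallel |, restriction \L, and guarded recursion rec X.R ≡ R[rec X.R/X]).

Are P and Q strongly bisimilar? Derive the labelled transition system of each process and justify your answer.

NO

LTS(P): 3 reachable states
  m0 = a.((0 + 0) | c.0) | —a→ m1
  m1 = (0 + 0) | c.0 | —c→ m2
  m2 = (0 + 0) | 0 | (no moves)
LTS(Q): 3 reachable states
  n0 = c.((0 + 0) | c.0) | —c→ n1
  n1 = (0 + 0) | c.0 | —c→ n2
  n2 = (0 + 0) | 0 | (no moves)
Bisimilarity quotient blocks:
  B0 = {m0}
  B1 = {m1, n1}
  B2 = {m2, n2}
  B3 = {n0}
m0 ∈ B0, n0 ∈ B3 → different blocks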